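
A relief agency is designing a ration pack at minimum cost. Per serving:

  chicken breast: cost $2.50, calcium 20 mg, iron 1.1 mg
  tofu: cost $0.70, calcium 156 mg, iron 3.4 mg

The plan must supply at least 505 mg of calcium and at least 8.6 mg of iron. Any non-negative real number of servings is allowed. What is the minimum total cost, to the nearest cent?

This is a tiny linear program; its minimum lies at a vertex of the feasible set. List the vertices and price them.
chicken breast only: max(505/20, 8.6/1.1) = 25.25 servings → $63.12.
tofu only: max(505/156, 8.6/3.4) = 3.237 servings → $2.27.
chicken breast + tofu: the both-tight solution has a negative serving — not a feasible corner.
Cheapest feasible corner: $2.27.

$2.27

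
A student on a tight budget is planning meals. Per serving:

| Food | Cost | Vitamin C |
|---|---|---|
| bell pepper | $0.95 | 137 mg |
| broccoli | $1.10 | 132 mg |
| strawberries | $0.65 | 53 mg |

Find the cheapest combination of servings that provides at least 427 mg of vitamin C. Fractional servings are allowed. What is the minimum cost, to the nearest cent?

Cost per mg of vitamin C: bell pepper $0.0069, broccoli $0.0083, strawberries $0.0123.
With no serving limits, use only bell pepper: 427 mg / 137 mg = 3.117 servings × $0.95 = $2.96.

$2.96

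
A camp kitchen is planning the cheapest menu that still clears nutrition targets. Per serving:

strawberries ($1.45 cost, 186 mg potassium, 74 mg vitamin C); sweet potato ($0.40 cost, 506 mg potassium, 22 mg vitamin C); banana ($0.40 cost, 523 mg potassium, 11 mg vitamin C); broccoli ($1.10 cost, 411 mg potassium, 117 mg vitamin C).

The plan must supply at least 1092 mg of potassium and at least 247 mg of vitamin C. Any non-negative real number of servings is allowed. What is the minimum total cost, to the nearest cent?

Minimising a linear cost over {potassium ≥ 1092, vitamin C ≥ 247, servings ≥ 0} — the optimum is at a vertex, using one or two foods.
strawberries only: max(1092/186, 247/74) = 5.871 servings → $8.51.
sweet potato only: max(1092/506, 247/22) = 11.23 servings → $4.49.
banana only: max(1092/523, 247/11) = 22.45 servings → $8.98.
broccoli only: max(1092/411, 247/117) = 2.657 servings → $2.92.
strawberries + sweet potato with both tight: 3.027 servings and 1.045 servings → $4.81.
strawberries + banana with both tight: 3.196 servings and 0.9512 servings → $5.02.
strawberries + broccoli with both targets exact would need a negative amount; discard.
sweet potato + banana: the both-tight solution has a negative serving — not a feasible corner.
sweet potato + broccoli with both tight: 0.5233 servings and 2.013 servings → $2.42.
banana + broccoli with both tight: 0.4632 servings and 2.068 servings → $2.46.
So the least-cost plan costs $2.42.

$2.42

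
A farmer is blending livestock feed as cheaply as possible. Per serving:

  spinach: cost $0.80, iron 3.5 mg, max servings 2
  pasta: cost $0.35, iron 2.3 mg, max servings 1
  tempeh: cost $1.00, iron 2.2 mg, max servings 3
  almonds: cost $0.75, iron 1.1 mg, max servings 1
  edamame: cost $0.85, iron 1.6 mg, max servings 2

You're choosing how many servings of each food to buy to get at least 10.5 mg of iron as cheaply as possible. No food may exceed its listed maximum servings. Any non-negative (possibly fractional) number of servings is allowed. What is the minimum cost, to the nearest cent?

Cost per mg of iron: pasta $0.1522, spinach $0.2286, tempeh $0.4545, edamame $0.5312, almonds $0.6818.
Take 1 serving of pasta: +2.3 mg iron for $0.35 (total $0.35, still need 8.2 mg).
Take 2 servings of spinach: +7.0 mg iron for $1.60 (total $1.95, still need 1.2 mg).
Take 0.5455 servings of tempeh: +1.2 mg iron for $0.55 (total $2.50, still need 0.0 mg).
Greedy by cheapest-per-mg is optimal for a single linear constraint, so the minimum cost is $2.50.

$2.50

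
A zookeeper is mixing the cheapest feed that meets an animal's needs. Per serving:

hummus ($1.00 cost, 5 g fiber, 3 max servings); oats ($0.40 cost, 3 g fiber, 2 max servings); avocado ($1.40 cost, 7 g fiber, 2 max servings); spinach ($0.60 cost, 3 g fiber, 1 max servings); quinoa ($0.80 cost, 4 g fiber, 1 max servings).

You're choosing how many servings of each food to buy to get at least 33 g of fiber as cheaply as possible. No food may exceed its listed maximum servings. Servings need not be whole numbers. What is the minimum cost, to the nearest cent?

Cost per g of fiber: oats $0.1333, hummus $0.2000, avocado $0.2000, spinach $0.2000, quinoa $0.2000.
Take 2 servings of oats: +6.0 g fiber for $0.80 (total $0.80, still need 27.0 g).
Take 3 servings of hummus: +15.0 g fiber for $3.00 (total $3.80, still need 12.0 g).
Take 1.714 servings of avocado: +12.0 g fiber for $2.40 (total $6.20, still need 0.0 g).
Greedy by cheapest-per-g is optimal for a single linear constraint, so the minimum cost is $6.20.

$6.20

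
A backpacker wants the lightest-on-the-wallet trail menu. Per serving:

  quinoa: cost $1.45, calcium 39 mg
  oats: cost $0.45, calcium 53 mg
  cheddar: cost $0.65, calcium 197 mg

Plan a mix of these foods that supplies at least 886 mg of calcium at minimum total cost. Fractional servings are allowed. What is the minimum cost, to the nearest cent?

Cost per mg of calcium: cheddar $0.0033, oats $0.0085, quinoa $0.0372.
With no serving limits, use only cheddar: 886 mg / 197 mg = 4.497 servings × $0.65 = $2.92.

$2.92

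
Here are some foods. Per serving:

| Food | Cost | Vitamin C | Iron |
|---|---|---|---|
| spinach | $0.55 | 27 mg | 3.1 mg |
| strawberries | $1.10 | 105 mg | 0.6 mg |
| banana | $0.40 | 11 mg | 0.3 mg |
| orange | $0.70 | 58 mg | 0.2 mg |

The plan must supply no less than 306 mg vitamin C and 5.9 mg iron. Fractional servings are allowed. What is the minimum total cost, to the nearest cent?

Check every corner: each single food scaled to meet both minima, and each pair solved so both constraints bind.
spinach only: max(306/27, 5.9/3.1) = 11.33 servings → $6.23.
strawberries only: max(306/105, 5.9/0.6) = 9.833 servings → $10.82.
banana only: max(306/11, 5.9/0.3) = 27.82 servings → $11.13.
orange only: max(306/58, 5.9/0.2) = 29.5 servings → $20.65.
spinach + strawberries with both tight: 1.409 servings and 2.552 servings → $3.58.
spinach + banana: the both-tight solution has a negative serving — not a feasible corner.
spinach + orange with both tight: 1.611 servings and 4.526 servings → $4.05.
strawberries + banana with both tight: 1.08 servings and 17.51 servings → $8.19.
strawberries + orange: intersection lies outside the first quadrant.
banana + orange with both tight: 18.49 servings and 1.77 servings → $8.63.
So the least-cost plan costs $3.58.

$3.58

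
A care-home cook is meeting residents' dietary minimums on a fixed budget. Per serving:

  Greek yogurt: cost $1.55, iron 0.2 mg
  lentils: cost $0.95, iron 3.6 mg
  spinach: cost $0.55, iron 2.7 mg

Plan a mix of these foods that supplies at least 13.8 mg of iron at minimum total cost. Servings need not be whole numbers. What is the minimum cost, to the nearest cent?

Cost per mg of iron: spinach $0.2037, lentils $0.2639, Greek yogurt $7.7500.
With no serving limits, use only spinach: 13.8 mg / 2.7 mg = 5.111 servings × $0.55 = $2.81.

$2.81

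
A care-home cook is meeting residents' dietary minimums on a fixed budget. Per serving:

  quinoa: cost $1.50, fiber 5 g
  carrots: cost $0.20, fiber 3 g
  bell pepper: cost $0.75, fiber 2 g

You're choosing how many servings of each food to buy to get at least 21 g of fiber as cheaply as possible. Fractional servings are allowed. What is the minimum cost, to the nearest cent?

Cost per g of fiber: carrots $0.0667, quinoa $0.3000, bell pepper $0.3750.
With no serving limits, use only carrots: 21 g / 3 g = 7 servings × $0.20 = $1.40.

$1.40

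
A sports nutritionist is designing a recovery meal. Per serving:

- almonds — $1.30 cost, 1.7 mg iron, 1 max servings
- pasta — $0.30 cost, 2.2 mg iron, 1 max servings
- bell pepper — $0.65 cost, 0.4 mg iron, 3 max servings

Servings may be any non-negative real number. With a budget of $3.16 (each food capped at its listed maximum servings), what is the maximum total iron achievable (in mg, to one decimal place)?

Iron per dollar: pasta 7.333, almonds 1.308, bell pepper 0.6154.
Take 1 serving of pasta: spends $0.30, +2.2 mg iron (running total 2.2 mg).
Take 1 serving of almonds: spends $1.30, +1.7 mg iron (running total 3.9 mg).
Take 2.4 servings of bell pepper: spends $1.56, +1.0 mg iron (running total 4.9 mg).
Filling greedily by iron-per-dollar is optimal for one linear limit, giving 4.9 mg.

4.9 mg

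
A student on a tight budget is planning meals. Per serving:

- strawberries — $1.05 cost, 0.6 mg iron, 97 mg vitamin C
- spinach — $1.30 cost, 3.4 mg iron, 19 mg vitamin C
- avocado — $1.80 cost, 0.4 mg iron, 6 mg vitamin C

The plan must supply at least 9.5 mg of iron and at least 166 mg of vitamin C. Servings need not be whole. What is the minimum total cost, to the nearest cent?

At the optimum either one food covers both requirements or two foods hit both targets exactly; no other combination can be cheaper.
strawberries only: max(9.5/0.6, 166/97) = 15.83 servings → $16.62.
spinach only: max(9.5/3.4, 166/19) = 8.737 servings → $11.36.
avocado only: max(9.5/0.4, 166/6) = 27.67 servings → $49.80.
strawberries + spinach with both tight: 1.206 servings and 2.581 servings → $4.62.
strawberries + avocado with both tight: 0.267 servings and 23.35 servings → $42.31.
spinach + avocado with both targets exact would need a negative amount; discard.
The minimum over all feasible corners is $4.62.

$4.62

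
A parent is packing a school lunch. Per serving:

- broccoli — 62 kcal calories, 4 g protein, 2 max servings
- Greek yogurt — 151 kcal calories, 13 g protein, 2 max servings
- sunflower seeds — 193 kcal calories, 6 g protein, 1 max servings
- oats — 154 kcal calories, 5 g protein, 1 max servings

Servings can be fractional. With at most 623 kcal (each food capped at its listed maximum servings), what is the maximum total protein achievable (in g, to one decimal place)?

Protein per kcal: Greek yogurt 0.08609, broccoli 0.06452, oats 0.03247, sunflower seeds 0.03109.
Take 2 servings of Greek yogurt: uses 302 kcal, +26.0 g protein (running total 26.0 g).
Take 2 servings of broccoli: uses 124 kcal, +8.0 g protein (running total 34.0 g).
Take 1 serving of oats: uses 154 kcal, +5.0 g protein (running total 39.0 g).
Take 0.2228 servings of sunflower seeds: uses 43 kcal, +1.3 g protein (running total 40.3 g).
Greedy by best ratio exhausts the calories allowance optimally: 40.3 g.

40.3 g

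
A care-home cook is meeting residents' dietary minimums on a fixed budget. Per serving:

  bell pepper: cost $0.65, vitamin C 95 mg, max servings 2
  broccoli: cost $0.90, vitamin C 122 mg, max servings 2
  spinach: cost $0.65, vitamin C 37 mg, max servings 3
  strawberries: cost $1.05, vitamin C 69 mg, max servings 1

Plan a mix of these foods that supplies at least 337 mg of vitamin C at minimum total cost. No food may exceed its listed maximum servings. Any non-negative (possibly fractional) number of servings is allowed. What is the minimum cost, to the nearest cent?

$2.38

Cost per mg of vitamin C: bell pepper $0.0068, broccoli $0.0074, strawberries $0.0152, spinach $0.0176.
Take 2 servings of bell pepper: +190.0 mg vitamin C for $1.30 (total $1.30, still need 147.0 mg).
Take 1.205 servings of broccoli: +147.0 mg vitamin C for $1.08 (total $2.38, still need 0.0 mg).
Greedy by cheapest-per-mg is optimal for a single linear constraint, so the minimum cost is $2.38.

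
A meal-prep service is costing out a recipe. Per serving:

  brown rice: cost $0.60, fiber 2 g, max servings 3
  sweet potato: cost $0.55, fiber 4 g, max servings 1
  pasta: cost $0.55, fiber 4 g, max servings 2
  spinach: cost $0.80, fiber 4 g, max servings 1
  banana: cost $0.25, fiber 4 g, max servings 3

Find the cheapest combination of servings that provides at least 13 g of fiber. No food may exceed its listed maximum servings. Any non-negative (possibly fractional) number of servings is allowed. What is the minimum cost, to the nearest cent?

$0.89

Cost per g of fiber: banana $0.0625, sweet potato $0.1375, pasta $0.1375, spinach $0.2000, brown rice $0.3000.
Take 3 servings of banana: +12.0 g fiber for $0.75 (total $0.75, still need 1.0 g).
Take 0.25 servings of sweet potato: +1.0 g fiber for $0.14 (total $0.89, still need 0.0 g).
Greedy by cheapest-per-g is optimal for a single linear constraint, so the minimum cost is $0.89.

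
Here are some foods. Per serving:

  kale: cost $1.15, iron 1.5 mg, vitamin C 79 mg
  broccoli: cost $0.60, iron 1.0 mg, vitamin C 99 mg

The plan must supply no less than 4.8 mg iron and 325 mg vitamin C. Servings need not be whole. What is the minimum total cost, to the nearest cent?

$2.88

At the optimum either one food covers both requirements or two foods hit both targets exactly; no other combination can be cheaper.
kale only: max(4.8/1.5, 325/79) = 4.114 servings → $4.73.
broccoli only: max(4.8/1.0, 325/99) = 4.8 servings → $2.88.
kale + broccoli with both tight: 2.161 servings and 1.558 servings → $3.42.
Cheapest feasible corner: $2.88.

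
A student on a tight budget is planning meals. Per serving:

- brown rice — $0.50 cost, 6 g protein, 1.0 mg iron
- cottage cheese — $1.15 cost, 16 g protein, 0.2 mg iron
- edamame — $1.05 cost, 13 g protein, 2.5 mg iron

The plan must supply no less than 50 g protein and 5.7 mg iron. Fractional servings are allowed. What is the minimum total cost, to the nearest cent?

For a min-cost LP with two ≥-constraints, a basic feasible solution has at most two positive variables.
brown rice only: max(50/6, 5.7/1.0) = 8.333 servings → $4.17.
cottage cheese only: max(50/16, 5.7/0.2) = 28.5 servings → $32.77.
edamame only: max(50/13, 5.7/2.5) = 3.846 servings → $4.04.
brown rice + cottage cheese with both tight: 5.486 servings and 1.068 servings → $3.97.
brown rice + edamame with both targets exact would need a negative amount; discard.
cottage cheese + edamame with both tight: 1.361 servings and 2.171 servings → $3.84.
So the least-cost plan costs $3.84.

$3.84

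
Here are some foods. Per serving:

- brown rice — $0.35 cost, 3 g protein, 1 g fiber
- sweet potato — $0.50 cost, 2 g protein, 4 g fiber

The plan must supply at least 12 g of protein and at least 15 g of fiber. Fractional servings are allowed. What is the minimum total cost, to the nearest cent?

Two binding constraints pin down two serving amounts, so the optimal mix uses at most two foods. The candidates are each food alone (scaled to the tighter of protein/fiber) and each pair with both constraints tight.
brown rice only: max(12/3, 15/1) = 15 servings → $5.25.
sweet potato only: max(12/2, 15/4) = 6 servings → $3.00.
brown rice + sweet potato with both tight: 1.8 servings and 3.3 servings → $2.28.
So the least-cost plan costs $2.28.

$2.28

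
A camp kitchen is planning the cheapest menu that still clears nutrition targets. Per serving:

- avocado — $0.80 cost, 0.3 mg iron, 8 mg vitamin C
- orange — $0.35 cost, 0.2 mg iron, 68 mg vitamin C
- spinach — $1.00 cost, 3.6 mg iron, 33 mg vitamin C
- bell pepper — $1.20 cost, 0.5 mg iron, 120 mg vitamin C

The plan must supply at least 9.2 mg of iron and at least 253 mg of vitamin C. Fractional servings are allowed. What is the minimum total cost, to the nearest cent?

An LP optimum is at a vertex; with two nutrient constraints at most two foods are used. Check each candidate.
avocado only: max(9.2/0.3, 253/8) = 31.62 servings → $25.30.
orange only: max(9.2/0.2, 253/68) = 46 servings → $16.10.
spinach only: max(9.2/3.6, 253/33) = 7.667 servings → $7.67.
bell pepper only: max(9.2/0.5, 253/120) = 18.4 servings → $22.08.
avocado + orange with both tight: 30.59 servings and 0.1223 servings → $24.51.
avocado + spinach: the both-tight solution has a negative serving — not a feasible corner.
avocado + bell pepper with both tight: 30.55 servings and 0.07187 servings → $24.52.
orange + spinach with both tight: 2.549 servings and 2.414 servings → $3.31.
orange + bell pepper: intersection lies outside the first quadrant.
spinach + bell pepper with both tight: 2.353 servings and 1.461 servings → $4.11.
So the least-cost plan costs $3.31.

$3.31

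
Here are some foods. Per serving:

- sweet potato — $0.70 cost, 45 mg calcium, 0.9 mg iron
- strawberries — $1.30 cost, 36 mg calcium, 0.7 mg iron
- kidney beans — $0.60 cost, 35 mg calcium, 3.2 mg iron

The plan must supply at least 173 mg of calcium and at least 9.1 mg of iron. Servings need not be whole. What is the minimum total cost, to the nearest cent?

Minimising a linear cost over {calcium ≥ 173, iron ≥ 9.1, servings ≥ 0} — the optimum is at a vertex, using one or two foods.
sweet potato only: max(173/45, 9.1/0.9) = 10.11 servings → $7.08.
strawberries only: max(173/36, 9.1/0.7) = 13 servings → $16.90.
kidney beans only: max(173/35, 9.1/3.2) = 4.943 servings → $2.97.
sweet potato + strawberries with both targets exact would need a negative amount; discard.
sweet potato + kidney beans with both tight: 2.09 servings and 2.256 servings → $2.82.
strawberries + kidney beans with both tight: 2.592 servings and 2.277 servings → $4.74.
The minimum over all feasible corners is $2.82.

$2.82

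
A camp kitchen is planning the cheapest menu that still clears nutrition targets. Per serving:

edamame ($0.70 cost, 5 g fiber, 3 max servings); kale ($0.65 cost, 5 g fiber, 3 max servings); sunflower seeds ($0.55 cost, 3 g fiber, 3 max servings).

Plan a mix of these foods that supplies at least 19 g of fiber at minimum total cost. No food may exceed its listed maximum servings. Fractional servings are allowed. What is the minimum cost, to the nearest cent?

Cost per g of fiber: kale $0.1300, edamame $0.1400, sunflower seeds $0.1833.
Take 3 servings of kale: +15.0 g fiber for $1.95 (total $1.95, still need 4.0 g).
Take 0.8 servings of edamame: +4.0 g fiber for $0.56 (total $2.51, still need 0.0 g).
Greedy by cheapest-per-g is optimal for a single linear constraint, so the minimum cost is $2.51.

$2.51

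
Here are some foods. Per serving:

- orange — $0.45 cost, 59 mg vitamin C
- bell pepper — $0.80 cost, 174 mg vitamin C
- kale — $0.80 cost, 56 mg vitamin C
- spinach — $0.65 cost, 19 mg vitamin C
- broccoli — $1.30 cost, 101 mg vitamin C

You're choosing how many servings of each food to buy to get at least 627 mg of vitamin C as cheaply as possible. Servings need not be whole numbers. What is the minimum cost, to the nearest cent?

Cost per mg of vitamin C: bell pepper $0.0046, orange $0.0076, broccoli $0.0129, kale $0.0143, spinach $0.0342.
With no serving limits, use only bell pepper: 627 mg / 174 mg = 3.603 servings × $0.80 = $2.88.

$2.88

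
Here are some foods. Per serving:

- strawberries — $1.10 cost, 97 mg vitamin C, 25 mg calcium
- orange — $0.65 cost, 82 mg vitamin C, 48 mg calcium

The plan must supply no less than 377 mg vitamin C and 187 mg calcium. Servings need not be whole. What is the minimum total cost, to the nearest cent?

With two linear requirements the optimum uses one or two foods; enumerate the corners.
strawberries only: max(377/97, 187/25) = 7.48 servings → $8.23.
orange only: max(377/82, 187/48) = 4.598 servings → $2.99.
strawberries + orange with both tight: 1.06 servings and 3.344 servings → $3.34.
So the least-cost plan costs $2.99.

$2.99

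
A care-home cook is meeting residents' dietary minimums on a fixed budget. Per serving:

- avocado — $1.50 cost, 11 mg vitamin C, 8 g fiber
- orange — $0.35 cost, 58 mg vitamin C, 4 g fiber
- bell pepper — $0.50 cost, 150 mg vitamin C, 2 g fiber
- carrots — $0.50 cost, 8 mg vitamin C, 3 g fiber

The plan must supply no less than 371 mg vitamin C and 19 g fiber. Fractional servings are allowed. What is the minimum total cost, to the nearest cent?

$1.92

This is a tiny linear program; its minimum lies at a vertex of the feasible set. List the vertices and price them.
avocado only: max(371/11, 19/8) = 33.73 servings → $50.59.
orange only: max(371/58, 19/4) = 6.397 servings → $2.24.
bell pepper only: max(371/150, 19/2) = 9.5 servings → $4.75.
carrots only: max(371/8, 19/3) = 46.38 servings → $23.19.
avocado + orange with both targets exact would need a negative amount; discard.
avocado + bell pepper with both tight: 1.789 servings and 2.342 servings → $3.86.
avocado + carrots: the both-tight solution has a negative serving — not a feasible corner.
orange + bell pepper with both tight: 4.355 servings and 0.7893 servings → $1.92.
orange + carrots: the both-tight solution has a negative serving — not a feasible corner.
bell pepper + carrots with both tight: 2.214 servings and 4.857 servings → $3.54.
So the least-cost plan costs $1.92.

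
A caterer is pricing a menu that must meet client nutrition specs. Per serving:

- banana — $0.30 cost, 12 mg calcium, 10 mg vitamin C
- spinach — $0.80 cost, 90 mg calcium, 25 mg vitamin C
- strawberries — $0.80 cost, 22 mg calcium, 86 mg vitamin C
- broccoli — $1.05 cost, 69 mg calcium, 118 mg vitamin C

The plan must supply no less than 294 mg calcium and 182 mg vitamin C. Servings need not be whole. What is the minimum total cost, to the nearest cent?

For a min-cost LP with two ≥-constraints, a basic feasible solution has at most two positive variables.
banana only: max(294/12, 182/10) = 24.5 servings → $7.35.
spinach only: max(294/90, 182/25) = 7.28 servings → $5.82.
strawberries only: max(294/22, 182/86) = 13.36 servings → $10.69.
broccoli only: max(294/69, 182/118) = 4.261 servings → $4.47.
banana + spinach with both tight: 15.05 servings and 1.26 servings → $5.52.
banana + strawberries: intersection lies outside the first quadrant.
banana + broccoli with both targets exact would need a negative amount; discard.
spinach + strawberries with both tight: 2.96 servings and 1.256 servings → $3.37.
spinach + broccoli with both tight: 2.488 servings and 1.015 servings → $3.06.
strawberries + broccoli: intersection lies outside the first quadrant.
The minimum over all feasible corners is $3.06.

$3.06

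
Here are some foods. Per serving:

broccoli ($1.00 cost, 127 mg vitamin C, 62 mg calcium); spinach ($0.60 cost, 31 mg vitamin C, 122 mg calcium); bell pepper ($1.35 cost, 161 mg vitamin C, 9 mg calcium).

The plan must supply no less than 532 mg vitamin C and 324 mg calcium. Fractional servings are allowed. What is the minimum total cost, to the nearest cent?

$4.40

Check every corner: each single food scaled to meet both minima, and each pair solved so both constraints bind.
broccoli only: max(532/127, 324/62) = 5.226 servings → $5.23.
spinach only: max(532/31, 324/122) = 17.16 servings → $10.30.
bell pepper only: max(532/161, 324/9) = 36 servings → $48.60.
broccoli + spinach with both tight: 4.042 servings and 0.6015 servings → $4.40.
broccoli + bell pepper: intersection lies outside the first quadrant.
spinach + bell pepper with both tight: 2.447 servings and 2.833 servings → $5.29.
So the least-cost plan costs $4.40.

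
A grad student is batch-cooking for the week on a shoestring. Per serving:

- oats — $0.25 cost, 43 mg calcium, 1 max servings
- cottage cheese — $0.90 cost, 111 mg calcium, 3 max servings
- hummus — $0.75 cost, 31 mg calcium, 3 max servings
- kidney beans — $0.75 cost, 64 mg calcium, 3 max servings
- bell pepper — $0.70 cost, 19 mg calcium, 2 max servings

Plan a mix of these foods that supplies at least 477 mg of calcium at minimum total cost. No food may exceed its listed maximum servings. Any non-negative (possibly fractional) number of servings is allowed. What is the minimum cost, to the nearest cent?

$4.13

Cost per mg of calcium: oats $0.0058, cottage cheese $0.0081, kidney beans $0.0117, hummus $0.0242, bell pepper $0.0368.
Take 1 serving of oats: +43.0 mg calcium for $0.25 (total $0.25, still need 434.0 mg).
Take 3 servings of cottage cheese: +333.0 mg calcium for $2.70 (total $2.95, still need 101.0 mg).
Take 1.578 servings of kidney beans: +101.0 mg calcium for $1.18 (total $4.13, still need 0.0 mg).
Filling from the cheapest source first is optimal under one linear minimum: $4.13.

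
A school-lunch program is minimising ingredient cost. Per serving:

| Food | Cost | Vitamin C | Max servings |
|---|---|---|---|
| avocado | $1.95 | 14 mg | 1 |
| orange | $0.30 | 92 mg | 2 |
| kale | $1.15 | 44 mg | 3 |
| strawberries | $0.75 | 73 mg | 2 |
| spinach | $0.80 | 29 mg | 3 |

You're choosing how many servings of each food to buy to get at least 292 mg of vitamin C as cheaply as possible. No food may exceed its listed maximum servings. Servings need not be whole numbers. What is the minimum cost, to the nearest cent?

Cost per mg of vitamin C: orange $0.0033, strawberries $0.0103, kale $0.0261, spinach $0.0276, avocado $0.1393.
Take 2 servings of orange: +184.0 mg vitamin C for $0.60 (total $0.60, still need 108.0 mg).
Take 1.479 servings of strawberries: +108.0 mg vitamin C for $1.11 (total $1.71, still need 0.0 mg).
Greedy by cheapest-per-mg is optimal for a single linear constraint, so the minimum cost is $1.71.

$1.71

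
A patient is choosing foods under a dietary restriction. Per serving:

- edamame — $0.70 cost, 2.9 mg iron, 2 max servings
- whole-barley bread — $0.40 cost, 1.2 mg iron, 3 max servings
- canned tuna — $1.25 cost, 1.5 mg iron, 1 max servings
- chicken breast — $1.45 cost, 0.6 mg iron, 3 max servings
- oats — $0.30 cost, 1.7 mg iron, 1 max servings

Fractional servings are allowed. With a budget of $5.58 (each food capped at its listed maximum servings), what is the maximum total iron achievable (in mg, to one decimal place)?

13.2 mg

Iron per dollar: oats 5.667, edamame 4.143, whole-barley bread 3, canned tuna 1.2, chicken breast 0.4138.
Take 1 serving of oats: spends $0.30, +1.7 mg iron (running total 1.7 mg).
Take 2 servings of edamame: spends $1.40, +5.8 mg iron (running total 7.5 mg).
Take 3 servings of whole-barley bread: spends $1.20, +3.6 mg iron (running total 11.1 mg).
Take 1 serving of canned tuna: spends $1.25, +1.5 mg iron (running total 12.6 mg).
Take 0.9862 servings of chicken breast: spends $1.43, +0.6 mg iron (running total 13.2 mg).
Greedy by best ratio exhausts the cost allowance optimally: 13.2 mg.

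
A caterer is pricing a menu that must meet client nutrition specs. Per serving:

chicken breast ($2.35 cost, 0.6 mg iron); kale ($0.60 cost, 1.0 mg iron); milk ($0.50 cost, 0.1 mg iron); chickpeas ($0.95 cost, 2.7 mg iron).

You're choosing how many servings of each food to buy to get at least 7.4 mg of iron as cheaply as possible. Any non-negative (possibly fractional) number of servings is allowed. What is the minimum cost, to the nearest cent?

Cost per mg of iron: chickpeas $0.3519, kale $0.6000, chicken breast $3.9167, milk $5.0000.
With no serving limits, use only chickpeas: 7.4 mg / 2.7 mg = 2.741 servings × $0.95 = $2.60.

$2.60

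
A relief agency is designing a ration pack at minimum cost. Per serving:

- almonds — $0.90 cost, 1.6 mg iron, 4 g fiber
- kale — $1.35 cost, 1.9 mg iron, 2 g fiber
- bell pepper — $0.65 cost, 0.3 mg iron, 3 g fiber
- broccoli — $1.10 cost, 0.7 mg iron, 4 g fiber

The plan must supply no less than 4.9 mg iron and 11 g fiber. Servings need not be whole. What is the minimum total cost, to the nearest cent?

$2.76

Compare the cost at each extreme point of the feasible region.
almonds only: max(4.9/1.6, 11/4) = 3.062 servings → $2.76.
kale only: max(4.9/1.9, 11/2) = 5.5 servings → $7.42.
bell pepper only: max(4.9/0.3, 11/3) = 16.33 servings → $10.62.
broccoli only: max(4.9/0.7, 11/4) = 7 servings → $7.70.
almonds + kale with both tight: 2.523 servings and 0.4545 servings → $2.88.
almonds + bell pepper: the both-tight solution has a negative serving — not a feasible corner.
almonds + broccoli: intersection lies outside the first quadrant.
kale + bell pepper with both tight: 2.235 servings and 2.176 servings → $4.43.
kale + broccoli with both tight: 1.919 servings and 1.79 servings → $4.56.
bell pepper + broccoli: the both-tight solution has a negative serving — not a feasible corner.
Cheapest feasible corner: $2.76.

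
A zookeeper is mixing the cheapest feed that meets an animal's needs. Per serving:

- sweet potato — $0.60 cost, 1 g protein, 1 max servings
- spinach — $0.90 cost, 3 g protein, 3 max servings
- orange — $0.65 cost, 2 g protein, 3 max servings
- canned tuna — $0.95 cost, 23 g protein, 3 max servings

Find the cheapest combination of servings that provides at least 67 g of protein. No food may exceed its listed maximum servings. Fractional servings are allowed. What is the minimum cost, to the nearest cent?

Cost per g of protein: canned tuna $0.0413, spinach $0.3000, orange $0.3250, sweet potato $0.6000.
Take 2.913 servings of canned tuna: +67.0 g protein for $2.77 (total $2.77, still need 0.0 g).
Greedy by cheapest-per-g is optimal for a single linear constraint, so the minimum cost is $2.77.

$2.77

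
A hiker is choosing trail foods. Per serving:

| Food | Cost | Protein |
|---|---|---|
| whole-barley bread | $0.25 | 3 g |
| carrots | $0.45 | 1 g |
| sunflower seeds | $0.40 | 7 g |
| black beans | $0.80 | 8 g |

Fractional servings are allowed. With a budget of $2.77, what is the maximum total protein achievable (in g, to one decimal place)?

Protein per dollar: sunflower seeds 17.5, whole-barley bread 12, black beans 10, carrots 2.222.
With no serving limits, spend the whole cost allowance on sunflower seeds: $2.77 / $0.40 × 7 g = 48.5 g.

48.5 g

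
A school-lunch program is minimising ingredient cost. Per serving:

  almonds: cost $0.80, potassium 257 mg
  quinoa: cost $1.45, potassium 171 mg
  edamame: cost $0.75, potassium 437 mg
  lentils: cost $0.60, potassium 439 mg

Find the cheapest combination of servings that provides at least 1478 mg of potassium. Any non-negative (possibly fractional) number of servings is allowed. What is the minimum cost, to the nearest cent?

$2.02

Cost per mg of potassium: lentils $0.0014, edamame $0.0017, almonds $0.0031, quinoa $0.0085.
With no serving limits, use only lentils: 1478 mg / 439 mg = 3.367 servings × $0.60 = $2.02.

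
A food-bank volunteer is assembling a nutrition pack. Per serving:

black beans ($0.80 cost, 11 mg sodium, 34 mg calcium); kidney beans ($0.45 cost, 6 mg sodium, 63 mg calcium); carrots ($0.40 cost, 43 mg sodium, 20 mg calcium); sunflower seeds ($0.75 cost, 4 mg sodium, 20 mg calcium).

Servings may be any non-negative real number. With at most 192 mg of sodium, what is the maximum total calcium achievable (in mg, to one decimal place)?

Calcium per mg sodium: kidney beans 10.5, sunflower seeds 5, black beans 3.091, carrots 0.4651.
With no serving limits, spend the whole sodium allowance on kidney beans: 192 mg / 6 mg × 63 mg = 2016.0 mg.

2016.0 mg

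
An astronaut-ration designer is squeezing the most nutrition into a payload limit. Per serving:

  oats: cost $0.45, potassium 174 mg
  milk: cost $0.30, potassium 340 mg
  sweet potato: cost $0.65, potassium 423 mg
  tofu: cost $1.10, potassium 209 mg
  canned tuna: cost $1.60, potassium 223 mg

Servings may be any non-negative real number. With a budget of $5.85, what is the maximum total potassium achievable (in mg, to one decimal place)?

Potassium per dollar: milk 1133, sweet potato 650.8, oats 386.7, tofu 190, canned tuna 139.4.
With no serving limits, spend the whole cost allowance on milk: $5.85 / $0.30 × 340 mg = 6630.0 mg.

6630.0 mg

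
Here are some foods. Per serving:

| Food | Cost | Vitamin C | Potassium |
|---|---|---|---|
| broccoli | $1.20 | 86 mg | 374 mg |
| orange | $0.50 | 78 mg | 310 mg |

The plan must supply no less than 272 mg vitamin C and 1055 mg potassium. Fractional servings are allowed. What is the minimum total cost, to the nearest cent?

$1.74

Compare the cost at each extreme point of the feasible region.
broccoli only: max(272/86, 1055/374) = 3.163 servings → $3.80.
orange only: max(272/78, 1055/310) = 3.487 servings → $1.74.
broccoli + orange: intersection lies outside the first quadrant.
The minimum over all feasible corners is $1.74.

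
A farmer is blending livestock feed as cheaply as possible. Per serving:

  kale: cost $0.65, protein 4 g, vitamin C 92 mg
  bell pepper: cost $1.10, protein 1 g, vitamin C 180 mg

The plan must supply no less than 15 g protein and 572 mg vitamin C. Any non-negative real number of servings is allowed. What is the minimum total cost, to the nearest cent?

Check every corner: each single food scaled to meet both minima, and each pair solved so both constraints bind.
kale only: max(15/4, 572/92) = 6.217 servings → $4.04.
bell pepper only: max(15/1, 572/180) = 15 servings → $16.50.
kale + bell pepper with both tight: 3.389 servings and 1.446 servings → $3.79.
Cheapest feasible corner: $3.79.

$3.79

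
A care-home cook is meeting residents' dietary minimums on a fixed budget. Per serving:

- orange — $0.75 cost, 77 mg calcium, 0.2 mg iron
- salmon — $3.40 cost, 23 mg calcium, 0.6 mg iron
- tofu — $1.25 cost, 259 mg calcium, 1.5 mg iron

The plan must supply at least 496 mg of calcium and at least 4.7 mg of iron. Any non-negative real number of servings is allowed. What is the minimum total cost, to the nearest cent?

At the optimum either one food covers both requirements or two foods hit both targets exactly; no other combination can be cheaper.
orange only: max(496/77, 4.7/0.2) = 23.5 servings → $17.62.
salmon only: max(496/23, 4.7/0.6) = 21.57 servings → $73.32.
tofu only: max(496/259, 4.7/1.5) = 3.133 servings → $3.92.
orange + salmon with both tight: 4.555 servings and 6.315 servings → $24.89.
orange + tofu: the both-tight solution has a negative serving — not a feasible corner.
salmon + tofu with both tight: 3.915 servings and 1.567 servings → $15.27.
So the least-cost plan costs $3.92.

$3.92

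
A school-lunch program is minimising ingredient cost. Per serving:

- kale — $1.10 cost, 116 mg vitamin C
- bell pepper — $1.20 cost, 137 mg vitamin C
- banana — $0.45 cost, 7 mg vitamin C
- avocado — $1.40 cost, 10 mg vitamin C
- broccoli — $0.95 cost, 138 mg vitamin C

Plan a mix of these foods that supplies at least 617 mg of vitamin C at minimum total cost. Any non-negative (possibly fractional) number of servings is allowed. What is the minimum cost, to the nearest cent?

Cost per mg of vitamin C: broccoli $0.0069, bell pepper $0.0088, kale $0.0095, banana $0.0643, avocado $0.1400.
With no serving limits, use only broccoli: 617 mg / 138 mg = 4.471 servings × $0.95 = $4.25.

$4.25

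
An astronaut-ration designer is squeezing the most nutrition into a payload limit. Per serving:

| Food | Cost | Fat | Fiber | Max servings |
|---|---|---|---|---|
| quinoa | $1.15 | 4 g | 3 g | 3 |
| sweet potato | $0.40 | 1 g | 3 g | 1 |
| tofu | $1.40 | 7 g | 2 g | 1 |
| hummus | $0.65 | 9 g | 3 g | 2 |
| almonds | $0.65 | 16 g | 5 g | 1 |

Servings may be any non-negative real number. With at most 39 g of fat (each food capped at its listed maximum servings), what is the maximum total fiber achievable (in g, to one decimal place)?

20.5 g

Fiber per g fat: sweet potato 3, quinoa 0.75, hummus 0.3333, almonds 0.3125, tofu 0.2857.
Take 1 serving of sweet potato: uses 1 g fat, +3.0 g fiber (running total 3.0 g).
Take 3 servings of quinoa: uses 12 g fat, +9.0 g fiber (running total 12.0 g).
Take 2 servings of hummus: uses 18 g fat, +6.0 g fiber (running total 18.0 g).
Take 0.5 servings of almonds: uses 8 g fat, +2.5 g fiber (running total 20.5 g).
Filling greedily by fiber-per-g fat is optimal for one linear limit, giving 20.5 g.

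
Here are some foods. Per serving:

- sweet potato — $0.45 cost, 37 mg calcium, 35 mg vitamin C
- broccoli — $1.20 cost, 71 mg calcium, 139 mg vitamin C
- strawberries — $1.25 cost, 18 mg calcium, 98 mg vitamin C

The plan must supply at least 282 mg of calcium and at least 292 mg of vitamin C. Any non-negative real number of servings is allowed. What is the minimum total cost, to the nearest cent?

$3.55

The cheapest plan sits at a corner of the feasible region — with two constraints it uses at most two foods.
sweet potato only: max(282/37, 292/35) = 8.343 servings → $3.75.
broccoli only: max(282/71, 292/139) = 3.972 servings → $4.77.
strawberries only: max(282/18, 292/98) = 15.67 servings → $19.58.
sweet potato + broccoli with both tight: 6.947 servings and 0.3514 servings → $3.55.
sweet potato + strawberries with both tight: 7.47 servings and 0.3117 servings → $3.75.
broccoli + strawberries: intersection lies outside the first quadrant.
The minimum over all feasible corners is $3.55.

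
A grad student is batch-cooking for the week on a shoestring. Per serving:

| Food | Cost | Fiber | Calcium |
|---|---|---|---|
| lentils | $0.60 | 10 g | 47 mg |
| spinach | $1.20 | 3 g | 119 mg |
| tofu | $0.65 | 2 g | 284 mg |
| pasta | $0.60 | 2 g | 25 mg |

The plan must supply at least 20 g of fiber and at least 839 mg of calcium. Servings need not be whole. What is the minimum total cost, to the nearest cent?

Compare the cost at each extreme point of the feasible region.
lentils only: max(20/10, 839/47) = 17.85 servings → $10.71.
spinach only: max(20/3, 839/119) = 7.05 servings → $8.46.
tofu only: max(20/2, 839/284) = 10 servings → $6.50.
pasta only: max(20/2, 839/25) = 33.56 servings → $20.14.
lentils + spinach with both targets exact would need a negative amount; discard.
lentils + tofu with both tight: 1.457 servings and 2.713 servings → $2.64.
lentils + pasta: intersection lies outside the first quadrant.
spinach + tofu with both tight: 6.518 servings and 0.2231 servings → $7.97.
spinach + pasta with both targets exact would need a negative amount; discard.
tofu + pasta with both tight: 2.274 servings and 7.726 servings → $6.11.
So the least-cost plan costs $2.64.

$2.64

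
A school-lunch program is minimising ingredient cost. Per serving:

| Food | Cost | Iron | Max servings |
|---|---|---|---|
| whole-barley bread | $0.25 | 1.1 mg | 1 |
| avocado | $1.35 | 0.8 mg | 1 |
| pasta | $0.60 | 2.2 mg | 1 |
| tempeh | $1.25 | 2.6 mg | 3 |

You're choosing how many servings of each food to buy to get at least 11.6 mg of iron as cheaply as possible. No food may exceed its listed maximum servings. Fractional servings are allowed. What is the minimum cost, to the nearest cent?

$5.44

Cost per mg of iron: whole-barley bread $0.2273, pasta $0.2727, tempeh $0.4808, avocado $1.6875.
Take 1 serving of whole-barley bread: +1.1 mg iron for $0.25 (total $0.25, still need 10.5 mg).
Take 1 serving of pasta: +2.2 mg iron for $0.60 (total $0.85, still need 8.3 mg).
Take 3 servings of tempeh: +7.8 mg iron for $3.75 (total $4.60, still need 0.5 mg).
Take 0.625 servings of avocado: +0.5 mg iron for $0.84 (total $5.44, still need 0.0 mg).
Greedy by cheapest-per-mg is optimal for a single linear constraint, so the minimum cost is $5.44.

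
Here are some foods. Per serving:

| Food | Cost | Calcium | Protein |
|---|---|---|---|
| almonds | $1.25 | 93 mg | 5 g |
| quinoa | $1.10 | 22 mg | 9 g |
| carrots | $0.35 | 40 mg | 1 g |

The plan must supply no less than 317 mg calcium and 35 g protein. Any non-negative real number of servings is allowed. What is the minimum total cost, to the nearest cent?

$5.68

Two binding constraints pin down two serving amounts, so the optimal mix uses at most two foods. The candidates are each food alone (scaled to the tighter of calcium/protein) and each pair with both constraints tight.
almonds only: max(317/93, 35/5) = 7 servings → $8.75.
quinoa only: max(317/22, 35/9) = 14.41 servings → $15.85.
carrots only: max(317/40, 35/1) = 35 servings → $12.25.
almonds + quinoa with both tight: 2.865 servings and 2.297 servings → $6.11.
almonds + carrots with both targets exact would need a negative amount; discard.
quinoa + carrots with both tight: 3.204 servings and 6.163 servings → $5.68.
The minimum over all feasible corners is $5.68.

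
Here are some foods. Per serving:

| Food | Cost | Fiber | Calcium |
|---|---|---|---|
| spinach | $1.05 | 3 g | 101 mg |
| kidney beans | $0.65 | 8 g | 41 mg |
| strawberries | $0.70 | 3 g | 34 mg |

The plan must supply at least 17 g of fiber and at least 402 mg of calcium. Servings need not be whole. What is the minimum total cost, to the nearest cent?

$4.35

The cheapest plan sits at a corner of the feasible region — with two constraints it uses at most two foods.
spinach only: max(17/3, 402/101) = 5.667 servings → $5.95.
kidney beans only: max(17/8, 402/41) = 9.805 servings → $6.37.
strawberries only: max(17/3, 402/34) = 11.82 servings → $8.28.
spinach + kidney beans with both tight: 3.677 servings and 0.746 servings → $4.35.
spinach + strawberries with both tight: 3.124 servings and 2.542 servings → $5.06.
kidney beans + strawberries: the both-tight solution has a negative serving — not a feasible corner.
Cheapest feasible corner: $4.35.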